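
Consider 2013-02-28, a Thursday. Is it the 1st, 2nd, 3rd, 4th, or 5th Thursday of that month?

Day 28 falls in week ⌈28/7⌉ of the month.
Days 1–7 hold the 1st Thursday, 8–14 the 2nd, 15–21 the 3rd, 22–28 the 4th, 29–31 the 5th.
28 is in the range for the 4th.

4th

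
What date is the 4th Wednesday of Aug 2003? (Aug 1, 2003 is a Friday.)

Aug 27, 2003

Aug 2003 begins on a Friday, so the first Wednesday is Aug 6 (5 days later).
The 4th Wednesday is 3 weeks later: 6 + 21 = 27.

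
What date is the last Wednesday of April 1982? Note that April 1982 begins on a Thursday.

1982-04-28

April 1982 begins on a Thursday, so the first Wednesday is April 7 (6 days later).
April 1982 has 30 days. Adding weeks: 7, 14, 21, 28 — the last one ≤ 30 is the 28th.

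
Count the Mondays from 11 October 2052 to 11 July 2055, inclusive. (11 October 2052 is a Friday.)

11 October 2052 is a Friday; the first Monday on or after it is 14 October 2052 (3 days later).
From 14 October 2052 to 11 July 2055: 78 + 365 + 365 + 192 = 1000 days (rest of 2052, 2053, 2054, to 11 July 2055 in 2055).
1000 ÷ 7 = 142 full weeks with remainder 6, so 142 more Mondays after the first → 143.

143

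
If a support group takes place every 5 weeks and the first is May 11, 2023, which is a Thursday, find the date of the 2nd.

The 2nd occurrence is 1 interval after the first: 1 × 35 = 35 days after May 11, 2023.
May has 31 days — 20 days to the end of May leaves 15.
15 days into June → June 15, 2023.

June 15, 2023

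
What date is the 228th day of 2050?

Jan has 31 days (228 − 31 = 197 remain).
Feb has 28 days (197 − 28 = 169 remain).
Mar has 31 days (169 − 31 = 138 remain).
Apr has 30 days (138 − 30 = 108 remain).
May has 31 days (108 − 31 = 77 remain).
Jun has 30 days (77 − 30 = 47 remain).
Jul has 31 days (47 − 31 = 16 remain).
16 into Aug → Aug 16.

Aug 16, 2050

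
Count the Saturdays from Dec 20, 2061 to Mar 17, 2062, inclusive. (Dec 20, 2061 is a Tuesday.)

Dec 20, 2061 is a Tuesday; the first Saturday on or after it is Dec 24, 2061 (4 days later).
From Dec 24, 2061 to Mar 17, 2062: 7 + 31 + 28 + 17 = 83 days (rest of Dec, Jan, Feb, Mar).
83 ÷ 7 = 11 full weeks with remainder 6, so 11 more Saturdays after the first → 12.

12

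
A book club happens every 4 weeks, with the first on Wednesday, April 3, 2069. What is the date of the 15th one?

April 30, 2070

The 15th occurrence is 14 intervals after the first: 14 × 28 = 392 days after April 3, 2069.
April has 30 days — 27 days to the end of April leaves 365.
May has 31 days (334 left).
June has 30 days (304 left).
July has 31 days (273 left).
August has 31 days (242 left).
September has 30 days (212 left).
October has 31 days (181 left).
November has 30 days (151 left).
December has 31 days (120 left).
January has 31 days (89 left).
February has 28 days (61 left).
March has 31 days (30 left).
30 days into April → April 30, 2070.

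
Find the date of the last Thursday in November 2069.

2069-11-28

November 2069 begins on a Friday, so the first Thursday is November 7 (6 days later).
November 2069 has 30 days. Adding weeks: 7, 14, 21, 28 — the last one ≤ 30 is the 28th.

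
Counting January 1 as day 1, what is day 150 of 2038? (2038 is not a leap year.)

May 30, 2038

Jan has 31 days (150 − 31 = 119 remain).
Feb has 28 days (119 − 28 = 91 remain).
Mar has 31 days (91 − 31 = 60 remain).
Apr has 30 days (60 − 30 = 30 remain).
30 into May → May 30.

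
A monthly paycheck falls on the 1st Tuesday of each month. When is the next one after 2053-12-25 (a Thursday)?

2054-01-06

December 2053 starts on a Monday, so its 1st Tuesday is 2053-12-02 (1 day in).
That is not after 2053-12-25, so look at January 2054.
January 2054 starts on a Thursday, so its 1st Tuesday is 2054-01-06 (5 days in).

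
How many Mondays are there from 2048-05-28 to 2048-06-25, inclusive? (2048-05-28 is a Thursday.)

4

2048-05-28 is a Thursday; the first Monday on or after it is 2048-06-01 (4 days later).
From 2048-06-01 to 2048-06-25 is 25 − 1 = 24 days.
24 ÷ 7 = 3 full weeks with remainder 3, so 3 more Mondays after the first → 4.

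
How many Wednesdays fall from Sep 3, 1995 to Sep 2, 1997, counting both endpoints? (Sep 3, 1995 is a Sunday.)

104

Sep 3, 1995 is a Sunday; the first Wednesday on or after it is Sep 6, 1995 (3 days later).
From Sep 6, 1995 to Sep 2, 1997: 116 + 366 + 245 = 727 days (rest of 1995, 1996, to Sep 2, 1997 in 1997).
727 ÷ 7 = 103 full weeks with remainder 6, so 103 more Wednesdays after the first → 104.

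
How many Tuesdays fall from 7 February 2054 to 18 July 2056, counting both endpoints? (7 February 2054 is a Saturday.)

128

7 February 2054 is a Saturday; the first Tuesday on or after it is 10 February 2054 (3 days later).
From 10 February 2054 to 18 July 2056: 324 + 365 + 200 = 889 days (rest of 2054, 2055, to 18 July 2056 in 2056).
889 ÷ 7 = 127 full weeks with remainder 0, so 127 more Tuesdays after the first → 128.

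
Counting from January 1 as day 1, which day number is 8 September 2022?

251

Days in months before September: 31 + 28 + 31 + 30 + 31 + 30 + 31 + 31 = 243.
Plus 8 days into September → day 251.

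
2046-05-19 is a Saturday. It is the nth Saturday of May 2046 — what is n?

3rd

Day 19 falls in week ⌈19/7⌉ of the month.
Days 1–7 hold the 1st Saturday, 8–14 the 2nd, 15–21 the 3rd, 22–28 the 4th, 29–31 the 5th.
19 is in the range for the 3rd.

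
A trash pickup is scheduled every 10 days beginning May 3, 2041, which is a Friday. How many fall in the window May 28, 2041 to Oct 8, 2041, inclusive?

13

Occurrences land 10·i days after May 3, 2041 for i = 0, 1, 2, …
May 28, 2041 is 25 days after the start; 25 ÷ 10 = 2 remainder 5; since the remainder is 5, round up to i = 3. First occurrence in the window: #4 on Jun 2, 2041 (3×10 = 30 days in).
Oct 8, 2041 is 158 days after the start; 158 ÷ 10 = 15 remainder 8. Last occurrence in the window: #16 on Sep 30, 2041.
Occurrences #4 through #16: 13 in total.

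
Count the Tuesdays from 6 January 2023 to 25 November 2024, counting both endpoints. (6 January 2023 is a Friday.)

98

6 January 2023 is a Friday; the first Tuesday on or after it is 10 January 2023 (4 days later).
From 10 January 2023 to 25 November 2024: 355 + 330 = 685 days (rest of 2023, to 25 November 2024 in 2024).
685 ÷ 7 = 97 full weeks with remainder 6, so 97 more Tuesdays after the first → 98.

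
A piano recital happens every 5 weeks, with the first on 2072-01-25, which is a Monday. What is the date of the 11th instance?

The 11th occurrence is 10 intervals after the first: 10 × 35 = 350 days after 2072-01-25.
January has 31 days — 6 days to the end of January leaves 344.
February has 29 days (315 left).
March has 31 days (284 left).
April has 30 days (254 left).
May has 31 days (223 left).
June has 30 days (193 left).
July has 31 days (162 left).
August has 31 days (131 left).
September has 30 days (101 left).
October has 31 days (70 left).
November has 30 days (40 left).
December has 31 days (9 left).
9 days into January → 2073-01-09.

2073-01-09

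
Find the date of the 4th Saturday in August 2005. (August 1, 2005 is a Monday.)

August 2005 begins on a Monday, so the first Saturday is August 6 (5 days later).
The 4th Saturday is 3 weeks later: 6 + 21 = 27.

27 August 2005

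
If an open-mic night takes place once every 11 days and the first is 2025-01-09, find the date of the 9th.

2025-04-07

The 9th occurrence is 8 intervals after the first: 8 × 11 = 88 days after 2025-01-09.
January has 31 days — 22 days to the end of January leaves 66.
February has 28 days (38 left).
March has 31 days (7 left).
7 days into April → 2025-04-07.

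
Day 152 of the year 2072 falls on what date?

31 May 2072

January has 31 days (152 − 31 = 121 remain).
February has 29 days (121 − 29 = 92 remain).
March has 31 days (92 − 31 = 61 remain).
April has 30 days (61 − 30 = 31 remain).
31 into May → May 31.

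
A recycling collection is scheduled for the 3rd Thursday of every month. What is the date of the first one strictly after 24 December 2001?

17 January 2002

December 2001 starts on a Saturday; its first Thursday is the 6th, so the 3rd Thursday is the 20th — 20 December 2001.
That is not after 24 December 2001, so look at January 2002.
January 2002 starts on a Tuesday; its first Thursday is the 3rd, so the 3rd Thursday is the 17th — 17 January 2002.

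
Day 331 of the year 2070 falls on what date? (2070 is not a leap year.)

2070-11-27

January has 31 days (331 − 31 = 300 remain).
February has 28 days (300 − 28 = 272 remain).
March has 31 days (272 − 31 = 241 remain).
April has 30 days (241 − 30 = 211 remain).
May has 31 days (211 − 31 = 180 remain).
June has 30 days (180 − 30 = 150 remain).
July has 31 days (150 − 31 = 119 remain).
August has 31 days (119 − 31 = 88 remain).
September has 30 days (88 − 30 = 58 remain).
October has 31 days (58 − 31 = 27 remain).
27 into November → November 27.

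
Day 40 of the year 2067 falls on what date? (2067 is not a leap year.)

9 February 2067

January has 31 days (40 − 31 = 9 remain).
9 into February → February 9.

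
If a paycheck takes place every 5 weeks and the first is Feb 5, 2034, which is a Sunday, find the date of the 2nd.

The 2nd occurrence is 1 interval after the first: 1 × 35 = 35 days after Feb 5, 2034.
Feb has 28 days — 23 days to the end of Feb leaves 12.
12 days into Mar → Mar 12, 2034.

Mar 12, 2034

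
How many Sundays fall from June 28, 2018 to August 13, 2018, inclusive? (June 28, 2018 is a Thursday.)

7

June 28, 2018 is a Thursday; the first Sunday on or after it is July 1, 2018 (3 days later).
From July 1, 2018 to August 13, 2018: 30 + 13 = 43 days (rest of July, August).
43 ÷ 7 = 6 full weeks with remainder 1, so 6 more Sundays after the first → 7.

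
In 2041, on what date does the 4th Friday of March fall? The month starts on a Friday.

March 2041 begins on a Friday, so the first Friday is March 1.
The 4th Friday is 3 weeks later: 1 + 21 = 22.

2041-03-22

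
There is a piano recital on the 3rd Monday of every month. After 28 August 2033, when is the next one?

19 September 2033

August 2033 starts on a Monday; its first Monday is the 1st, so the 3rd Monday is the 15th — 15 August 2033.
That is not after 28 August 2033, so look at September 2033.
September 2033 starts on a Thursday; its first Monday is the 5th, so the 3rd Monday is the 19th — 19 September 2033.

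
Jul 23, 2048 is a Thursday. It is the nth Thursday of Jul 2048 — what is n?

Day 23 falls in week ⌈23/7⌉ of the month.
Days 1–7 hold the 1st Thursday, 8–14 the 2nd, 15–21 the 3rd, 22–28 the 4th, 29–31 the 5th.
23 is in the range for the 4th.

4th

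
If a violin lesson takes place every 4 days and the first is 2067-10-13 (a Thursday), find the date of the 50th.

2068-04-26

The 50th occurrence is 49 intervals after the first: 49 × 4 = 196 days after 2067-10-13.
October has 31 days — 18 days to the end of October leaves 178.
November has 30 days (148 left).
December has 31 days (117 left).
January has 31 days (86 left).
February has 29 days (57 left).
March has 31 days (26 left).
26 days into April → 2068-04-26.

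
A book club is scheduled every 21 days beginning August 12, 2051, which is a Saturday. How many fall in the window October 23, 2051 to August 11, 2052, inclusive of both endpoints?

Occurrences land 21·i days after August 12, 2051 for i = 0, 1, 2, …
October 23, 2051 is 72 days after the start; 72 ÷ 21 = 3 remainder 9; since the remainder is 9, round up to i = 4. First occurrence in the window: #5 on November 4, 2051 (4×21 = 84 days in).
August 11, 2052 is 365 days after the start; 365 ÷ 21 = 17 remainder 8. Last occurrence in the window: #18 on August 3, 2052.
Occurrences #5 through #18: 14 in total.

14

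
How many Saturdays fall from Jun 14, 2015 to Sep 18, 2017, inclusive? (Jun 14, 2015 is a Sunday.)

Jun 14, 2015 is a Sunday; the first Saturday on or after it is Jun 20, 2015 (6 days later).
From Jun 20, 2015 to Sep 18, 2017: 194 + 366 + 261 = 821 days (rest of 2015, 2016, to Sep 18, 2017 in 2017).
821 ÷ 7 = 117 full weeks with remainder 2, so 117 more Saturdays after the first → 118.

118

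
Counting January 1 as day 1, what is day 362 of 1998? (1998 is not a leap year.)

January has 31 days (362 − 31 = 331 remain).
February has 28 days (331 − 28 = 303 remain).
March has 31 days (303 − 31 = 272 remain).
April has 30 days (272 − 30 = 242 remain).
May has 31 days (242 − 31 = 211 remain).
June has 30 days (211 − 30 = 181 remain).
July has 31 days (181 − 31 = 150 remain).
August has 31 days (150 − 31 = 119 remain).
September has 30 days (119 − 30 = 89 remain).
October has 31 days (89 − 31 = 58 remain).
November has 30 days (58 − 30 = 28 remain).
28 into December → December 28.

December 28, 1998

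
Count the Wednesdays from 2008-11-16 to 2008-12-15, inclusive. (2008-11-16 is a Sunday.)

2008-11-16 is a Sunday; the first Wednesday on or after it is 2008-11-19 (3 days later).
From 2008-11-19 to 2008-12-15: 11 + 15 = 26 days (rest of November, December).
26 ÷ 7 = 3 full weeks with remainder 5, so 3 more Wednesdays after the first → 4.

4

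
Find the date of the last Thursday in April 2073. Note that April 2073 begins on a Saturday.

April 2073 begins on a Saturday, so the first Thursday is April 6 (5 days later).
April 2073 has 30 days. Adding weeks: 6, 13, 20, 27 — the last one ≤ 30 is the 27th.

April 27, 2073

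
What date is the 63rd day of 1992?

Mar 3, 1992

Jan has 31 days (63 − 31 = 32 remain).
Feb has 29 days (32 − 29 = 3 remain).
3 into Mar → Mar 3.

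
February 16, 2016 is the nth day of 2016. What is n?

47

Days in months before February: 31 = 31.
Plus 16 days into February → day 47.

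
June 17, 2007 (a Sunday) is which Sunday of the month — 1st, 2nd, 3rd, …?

Day 17 falls in week ⌈17/7⌉ of the month.
Days 1–7 hold the 1st Sunday, 8–14 the 2nd, 15–21 the 3rd, 22–28 the 4th, 29–31 the 5th.
17 is in the range for the 3rd.

3rd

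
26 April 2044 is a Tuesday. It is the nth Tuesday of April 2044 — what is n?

Day 26 falls in week ⌈26/7⌉ of the month.
Days 1–7 hold the 1st Tuesday, 8–14 the 2nd, 15–21 the 3rd, 22–28 the 4th, 29–31 the 5th.
26 is in the range for the 4th.

4th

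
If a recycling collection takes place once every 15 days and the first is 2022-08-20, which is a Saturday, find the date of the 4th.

2022-10-04

The 4th occurrence is 3 intervals after the first: 3 × 15 = 45 days after 2022-08-20.
August has 31 days — 11 days to the end of August leaves 34.
September has 30 days (4 left).
4 days into October → 2022-10-04.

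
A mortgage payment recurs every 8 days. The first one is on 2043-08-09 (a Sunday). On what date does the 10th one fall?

The 10th occurrence is 9 intervals after the first: 9 × 8 = 72 days after 2043-08-09.
August has 31 days — 22 days to the end of August leaves 50.
September has 30 days (20 left).
20 days into October → 2043-10-20.

2043-10-20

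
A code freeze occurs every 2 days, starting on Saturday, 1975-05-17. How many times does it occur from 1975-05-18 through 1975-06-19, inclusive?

16

Occurrences land 2·i days after 1975-05-17 for i = 0, 1, 2, …
1975-05-18 is 1 day after the start; 1 ÷ 2 = 0 remainder 1; since the remainder is 1, round up to i = 1. First occurrence in the window: #2 on 1975-05-19 (1×2 = 2 days in).
1975-06-19 is 33 days after the start; 33 ÷ 2 = 16 remainder 1. Last occurrence in the window: #17 on 1975-06-18.
Occurrences #2 through #17: 16 in total.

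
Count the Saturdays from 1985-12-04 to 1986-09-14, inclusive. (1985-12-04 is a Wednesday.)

1985-12-04 is a Wednesday; the first Saturday on or after it is 1985-12-07 (3 days later).
From 1985-12-07 to 1986-09-14: 24 + 31 + 28 + 31 + 30 + 31 + 30 + 31 + 31 + 14 = 281 days (rest of December, January, February, March, April, May, June, July, August, September).
281 ÷ 7 = 40 full weeks with remainder 1, so 40 more Saturdays after the first → 41.

41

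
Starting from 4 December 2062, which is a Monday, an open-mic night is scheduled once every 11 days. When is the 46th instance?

The 46th occurrence is 45 intervals after the first: 45 × 11 = 495 days after 4 December 2062.
December has 31 days — 27 days to the end of December leaves 468.
2063 has 365 days (103 left).
January has 31 days (72 left).
February has 29 days (43 left).
March has 31 days (12 left).
12 days into April → 12 April 2064.

12 April 2064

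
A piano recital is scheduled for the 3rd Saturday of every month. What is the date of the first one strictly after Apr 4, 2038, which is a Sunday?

Apr 17, 2038

Apr 2038 starts on a Thursday; its first Saturday is the 3rd, so the 3rd Saturday is the 17th — Apr 17, 2038.
Apr 17, 2038 is after Apr 4, 2038, so that is the next one.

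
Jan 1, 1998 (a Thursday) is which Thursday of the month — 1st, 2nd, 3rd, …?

Day 1 falls in week ⌈1/7⌉ of the month.
Days 1–7 hold the 1st Thursday, 8–14 the 2nd, 15–21 the 3rd, 22–28 the 4th, 29–31 the 5th.
1 is in the range for the 1st.

1st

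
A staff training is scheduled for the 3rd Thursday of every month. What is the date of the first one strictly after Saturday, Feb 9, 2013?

Feb 2013 starts on a Friday; its first Thursday is the 7th, so the 3rd Thursday is the 21st — Feb 21, 2013.
Feb 21, 2013 is after Feb 9, 2013, so that is the next one.

Feb 21, 2013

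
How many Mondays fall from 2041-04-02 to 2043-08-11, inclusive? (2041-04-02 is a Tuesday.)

2041-04-02 is a Tuesday; the first Monday on or after it is 2041-04-08 (6 days later).
From 2041-04-08 to 2043-08-11: 267 + 365 + 223 = 855 days (rest of 2041, 2042, to 2043-08-11 in 2043).
855 ÷ 7 = 122 full weeks with remainder 1, so 122 more Mondays after the first → 123.

123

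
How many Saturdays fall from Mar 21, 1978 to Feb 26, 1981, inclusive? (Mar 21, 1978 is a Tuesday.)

Mar 21, 1978 is a Tuesday; the first Saturday on or after it is Mar 25, 1978 (4 days later).
From Mar 25, 1978 to Feb 26, 1981: 281 + 365 + 366 + 57 = 1069 days (rest of 1978, 1979, 1980, to Feb 26, 1981 in 1981).
1069 ÷ 7 = 152 full weeks with remainder 5, so 152 more Saturdays after the first → 153.

153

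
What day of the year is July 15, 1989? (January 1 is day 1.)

Days in months before July: 31 + 28 + 31 + 30 + 31 + 30 = 181.
Plus 15 days into July → day 196.

196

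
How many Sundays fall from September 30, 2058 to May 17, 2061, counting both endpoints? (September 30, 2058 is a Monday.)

September 30, 2058 is a Monday; the first Sunday on or after it is October 6, 2058 (6 days later).
From October 6, 2058 to May 17, 2061: 86 + 365 + 366 + 137 = 954 days (rest of 2058, 2059, 2060, to May 17, 2061 in 2061).
954 ÷ 7 = 136 full weeks with remainder 2, so 136 more Sundays after the first → 137.

137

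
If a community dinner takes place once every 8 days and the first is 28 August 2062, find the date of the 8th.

The 8th occurrence is 7 intervals after the first: 7 × 8 = 56 days after 28 August 2062.
August has 31 days — 3 days to the end of August leaves 53.
September has 30 days (23 left).
23 days into October → 23 October 2062.

23 October 2062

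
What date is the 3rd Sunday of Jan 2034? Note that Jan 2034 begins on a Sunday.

Jan 2034 begins on a Sunday, so the first Sunday is Jan 1.
The 3rd Sunday is 2 weeks later: 1 + 14 = 15.

Jan 15, 2034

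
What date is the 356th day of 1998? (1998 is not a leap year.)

January has 31 days (356 − 31 = 325 remain).
February has 28 days (325 − 28 = 297 remain).
March has 31 days (297 − 31 = 266 remain).
April has 30 days (266 − 30 = 236 remain).
May has 31 days (236 − 31 = 205 remain).
June has 30 days (205 − 30 = 175 remain).
July has 31 days (175 − 31 = 144 remain).
August has 31 days (144 − 31 = 113 remain).
September has 30 days (113 − 30 = 83 remain).
October has 31 days (83 − 31 = 52 remain).
November has 30 days (52 − 30 = 22 remain).
22 into December → December 22.

December 22, 1998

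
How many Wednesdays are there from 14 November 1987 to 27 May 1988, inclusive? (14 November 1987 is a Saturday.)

28

14 November 1987 is a Saturday; the first Wednesday on or after it is 18 November 1987 (4 days later).
From 18 November 1987 to 27 May 1988: 12 + 31 + 31 + 29 + 31 + 30 + 27 = 191 days (rest of November, December, January, February, March, April, May).
191 ÷ 7 = 27 full weeks with remainder 2, so 27 more Wednesdays after the first → 28.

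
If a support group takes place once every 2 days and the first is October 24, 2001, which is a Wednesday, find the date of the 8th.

The 8th occurrence is 7 intervals after the first: 7 × 2 = 14 days after October 24, 2001.
October has 31 days — 7 days to the end of October leaves 7.
7 days into November → November 7, 2001.

November 7, 2001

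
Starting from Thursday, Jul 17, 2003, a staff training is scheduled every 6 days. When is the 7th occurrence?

The 7th occurrence is 6 intervals after the first: 6 × 6 = 36 days after Jul 17, 2003.
Jul has 31 days — 14 days to the end of Jul leaves 22.
22 days into Aug → Aug 22, 2003.

Aug 22, 2003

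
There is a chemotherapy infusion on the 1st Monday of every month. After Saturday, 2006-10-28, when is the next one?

October 2006 starts on a Sunday, so its 1st Monday is 2006-10-02 (1 day in).
That is not after 2006-10-28, so look at November 2006.
November 2006 starts on a Wednesday, so its 1st Monday is 2006-11-06 (5 days in).

2006-11-06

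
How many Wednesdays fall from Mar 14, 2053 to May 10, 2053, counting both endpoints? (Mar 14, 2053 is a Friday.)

8

Mar 14, 2053 is a Friday; the first Wednesday on or after it is Mar 19, 2053 (5 days later).
From Mar 19, 2053 to May 10, 2053: 12 + 30 + 10 = 52 days (rest of Mar, Apr, May).
52 ÷ 7 = 7 full weeks with remainder 3, so 7 more Wednesdays after the first → 8.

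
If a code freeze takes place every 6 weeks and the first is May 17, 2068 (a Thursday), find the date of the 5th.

Nov 1, 2068

The 5th occurrence is 4 intervals after the first: 4 × 42 = 168 days after May 17, 2068.
May has 31 days — 14 days to the end of May leaves 154.
Jun has 30 days (124 left).
Jul has 31 days (93 left).
Aug has 31 days (62 left).
Sep has 30 days (32 left).
Oct has 31 days (1 left).
1 day into Nov → Nov 1, 2068.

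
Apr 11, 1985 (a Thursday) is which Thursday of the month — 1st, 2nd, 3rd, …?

2nd

Day 11 falls in week ⌈11/7⌉ of the month.
Days 1–7 hold the 1st Thursday, 8–14 the 2nd, 15–21 the 3rd, 22–28 the 4th, 29–31 the 5th.
11 is in the range for the 2nd.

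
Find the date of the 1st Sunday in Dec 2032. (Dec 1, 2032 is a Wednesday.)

Dec 2032 begins on a Wednesday, so the first Sunday is Dec 5 (4 days later).

Dec 5, 2032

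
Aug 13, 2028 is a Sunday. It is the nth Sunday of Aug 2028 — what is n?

Day 13 falls in week ⌈13/7⌉ of the month.
Days 1–7 hold the 1st Sunday, 8–14 the 2nd, 15–21 the 3rd, 22–28 the 4th, 29–31 the 5th.
13 is in the range for the 2nd.

2nd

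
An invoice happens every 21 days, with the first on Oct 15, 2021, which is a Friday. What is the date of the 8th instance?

Mar 11, 2022

The 8th occurrence is 7 intervals after the first: 7 × 21 = 147 days after Oct 15, 2021.
Oct has 31 days — 16 days to the end of Oct leaves 131.
Nov has 30 days (101 left).
Dec has 31 days (70 left).
Jan has 31 days (39 left).
Feb has 28 days (11 left).
11 days into Mar → Mar 11, 2022.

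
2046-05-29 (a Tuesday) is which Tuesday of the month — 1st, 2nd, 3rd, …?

5th

Day 29 falls in week ⌈29/7⌉ of the month.
Days 1–7 hold the 1st Tuesday, 8–14 the 2nd, 15–21 the 3rd, 22–28 the 4th, 29–31 the 5th.
29 is in the range for the 5th.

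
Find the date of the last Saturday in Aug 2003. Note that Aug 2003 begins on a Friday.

Aug 2003 begins on a Friday, so the first Saturday is Aug 2 (1 day later).
Aug 2003 has 31 days. Adding weeks: 2, 9, 16, 23, 30 — the last one ≤ 31 is the 30th.

Aug 30, 2003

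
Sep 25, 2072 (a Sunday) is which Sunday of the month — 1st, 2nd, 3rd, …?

Day 25 falls in week ⌈25/7⌉ of the month.
Days 1–7 hold the 1st Sunday, 8–14 the 2nd, 15–21 the 3rd, 22–28 the 4th, 29–31 the 5th.
25 is in the range for the 4th.

4th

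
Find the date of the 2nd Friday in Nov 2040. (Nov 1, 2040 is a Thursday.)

Nov 9, 2040

Nov 2040 begins on a Thursday, so the first Friday is Nov 2 (1 day later).
The 2nd Friday is 1 weeks later: 2 + 7 = 9.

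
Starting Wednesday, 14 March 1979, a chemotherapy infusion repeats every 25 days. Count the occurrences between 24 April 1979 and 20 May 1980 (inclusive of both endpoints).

16

Occurrences land 25·i days after 14 March 1979 for i = 0, 1, 2, …
24 April 1979 is 41 days after the start; 41 ÷ 25 = 1 remainder 16; since the remainder is 16, round up to i = 2. First occurrence in the window: #3 on 3 May 1979 (2×25 = 50 days in).
20 May 1980 is 433 days after the start; 433 ÷ 25 = 17 remainder 8. Last occurrence in the window: #18 on 12 May 1980.
Occurrences #3 through #18: 16 in total.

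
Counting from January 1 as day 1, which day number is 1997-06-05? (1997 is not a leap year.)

Days in months before June: 31 + 28 + 31 + 30 + 31 = 151.
Plus 5 days into June → day 156.

156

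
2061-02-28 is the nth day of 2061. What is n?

Days in months before February: 31 = 31.
Plus 28 days into February → day 59.

59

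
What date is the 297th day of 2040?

23 October 2040

January has 31 days (297 − 31 = 266 remain).
February has 29 days (266 − 29 = 237 remain).
March has 31 days (237 − 31 = 206 remain).
April has 30 days (206 − 30 = 176 remain).
May has 31 days (176 − 31 = 145 remain).
June has 30 days (145 − 30 = 115 remain).
July has 31 days (115 − 31 = 84 remain).
August has 31 days (84 − 31 = 53 remain).
September has 30 days (53 − 30 = 23 remain).
23 into October → October 23.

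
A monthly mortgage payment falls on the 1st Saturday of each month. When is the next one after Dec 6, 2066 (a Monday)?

Dec 2066 starts on a Wednesday, so its 1st Saturday is Dec 4, 2066 (3 days in).
That is not after Dec 6, 2066, so look at Jan 2067.
Jan 2067 starts on a Saturday, so its 1st Saturday is Jan 1, 2067.

Jan 1, 2067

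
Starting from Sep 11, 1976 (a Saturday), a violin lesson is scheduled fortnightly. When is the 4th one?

The 4th occurrence is 3 intervals after the first: 3 × 14 = 42 days after Sep 11, 1976.
Sep has 30 days — 19 days to the end of Sep leaves 23.
23 days into Oct → Oct 23, 1976.

Oct 23, 1976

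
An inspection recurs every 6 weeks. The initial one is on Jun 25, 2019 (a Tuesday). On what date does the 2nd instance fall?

The 2nd occurrence is 1 interval after the first: 1 × 42 = 42 days after Jun 25, 2019.
Jun has 30 days — 5 days to the end of Jun leaves 37.
Jul has 31 days (6 left).
6 days into Aug → Aug 6, 2019.

Aug 6, 2019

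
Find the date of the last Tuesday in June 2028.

June 2028 begins on a Thursday, so the first Tuesday is June 6 (5 days later).
June 2028 has 30 days. Adding weeks: 6, 13, 20, 27 — the last one ≤ 30 is the 27th.

2028-06-27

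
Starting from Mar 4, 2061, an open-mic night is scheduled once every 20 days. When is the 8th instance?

The 8th occurrence is 7 intervals after the first: 7 × 20 = 140 days after Mar 4, 2061.
Mar has 31 days — 27 days to the end of Mar leaves 113.
Apr has 30 days (83 left).
May has 31 days (52 left).
Jun has 30 days (22 left).
22 days into Jul → Jul 22, 2061.

Jul 22, 2061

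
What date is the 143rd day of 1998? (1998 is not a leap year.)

January has 31 days (143 − 31 = 112 remain).
February has 28 days (112 − 28 = 84 remain).
March has 31 days (84 − 31 = 53 remain).
April has 30 days (53 − 30 = 23 remain).
23 into May → May 23.

23 May 1998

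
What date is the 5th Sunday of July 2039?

2039-07-31

The first Sunday of July 2039 is July 3.
The 5th Sunday is 4 weeks later: 3 + 28 = 31.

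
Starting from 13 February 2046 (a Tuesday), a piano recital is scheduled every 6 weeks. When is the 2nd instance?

27 March 2046

The 2nd occurrence is 1 interval after the first: 1 × 42 = 42 days after 13 February 2046.
February has 28 days — 15 days to the end of February leaves 27.
27 days into March → 27 March 2046.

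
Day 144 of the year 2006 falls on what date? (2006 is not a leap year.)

May 24, 2006

Jan has 31 days (144 − 31 = 113 remain).
Feb has 28 days (113 − 28 = 85 remain).
Mar has 31 days (85 − 31 = 54 remain).
Apr has 30 days (54 − 30 = 24 remain).
24 into May → May 24.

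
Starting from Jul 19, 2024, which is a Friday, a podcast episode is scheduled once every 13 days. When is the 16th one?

The 16th occurrence is 15 intervals after the first: 15 × 13 = 195 days after Jul 19, 2024.
Jul has 31 days — 12 days to the end of Jul leaves 183.
Aug has 31 days (152 left).
Sep has 30 days (122 left).
Oct has 31 days (91 left).
Nov has 30 days (61 left).
Dec has 31 days (30 left).
30 days into Jan → Jan 30, 2025.

Jan 30, 2025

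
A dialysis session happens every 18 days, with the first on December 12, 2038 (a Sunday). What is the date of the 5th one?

The 5th occurrence is 4 intervals after the first: 4 × 18 = 72 days after December 12, 2038.
December has 31 days — 19 days to the end of December leaves 53.
January has 31 days (22 left).
22 days into February → February 22, 2039.

February 22, 2039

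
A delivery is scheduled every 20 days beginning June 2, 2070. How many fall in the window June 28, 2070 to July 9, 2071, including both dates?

19

Occurrences land 20·i days after June 2, 2070 for i = 0, 1, 2, …
June 28, 2070 is 26 days after the start; 26 ÷ 20 = 1 remainder 6; since the remainder is 6, round up to i = 2. First occurrence in the window: #3 on July 12, 2070 (2×20 = 40 days in).
July 9, 2071 is 402 days after the start; 402 ÷ 20 = 20 remainder 2. Last occurrence in the window: #21 on July 7, 2071.
Occurrences #3 through #21: 19 in total.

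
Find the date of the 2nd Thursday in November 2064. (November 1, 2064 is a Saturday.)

November 13, 2064

November 2064 begins on a Saturday, so the first Thursday is November 6 (5 days later).
The 2nd Thursday is 1 weeks later: 6 + 7 = 13.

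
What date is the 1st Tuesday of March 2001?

The first Tuesday of March 2001 is March 6.

March 6, 2001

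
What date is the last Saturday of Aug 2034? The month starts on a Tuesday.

Aug 26, 2034

Aug 2034 begins on a Tuesday, so the first Saturday is Aug 5 (4 days later).
Aug 2034 has 31 days. Adding weeks: 5, 12, 19, 26 — the last one ≤ 31 is the 26th.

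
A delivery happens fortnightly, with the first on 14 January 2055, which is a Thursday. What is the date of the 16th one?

12 August 2055

The 16th occurrence is 15 intervals after the first: 15 × 14 = 210 days after 14 January 2055.
January has 31 days — 17 days to the end of January leaves 193.
February has 28 days (165 left).
March has 31 days (134 left).
April has 30 days (104 left).
May has 31 days (73 left).
June has 30 days (43 left).
July has 31 days (12 left).
12 days into August → 12 August 2055.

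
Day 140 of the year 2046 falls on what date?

January has 31 days (140 − 31 = 109 remain).
February has 28 days (109 − 28 = 81 remain).
March has 31 days (81 − 31 = 50 remain).
April has 30 days (50 − 30 = 20 remain).
20 into May → May 20.

20 May 2046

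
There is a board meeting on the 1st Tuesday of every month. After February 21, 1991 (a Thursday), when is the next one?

February 1991 starts on a Friday, so its 1st Tuesday is February 5, 1991 (4 days in).
That is not after February 21, 1991, so look at March 1991.
March 1991 starts on a Friday, so its 1st Tuesday is March 5, 1991 (4 days in).

March 5, 1991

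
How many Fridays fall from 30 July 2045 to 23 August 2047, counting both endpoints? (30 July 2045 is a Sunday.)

30 July 2045 is a Sunday; the first Friday on or after it is 4 August 2045 (5 days later).
From 4 August 2045 to 23 August 2047: 149 + 365 + 235 = 749 days (rest of 2045, 2046, to 23 August 2047 in 2047).
749 ÷ 7 = 107 full weeks with remainder 0, so 107 more Fridays after the first → 108.

108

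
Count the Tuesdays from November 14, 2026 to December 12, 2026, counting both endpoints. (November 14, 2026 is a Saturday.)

4

November 14, 2026 is a Saturday; the first Tuesday on or after it is November 17, 2026 (3 days later).
From November 17, 2026 to December 12, 2026: 13 + 12 = 25 days (rest of November, December).
25 ÷ 7 = 3 full weeks with remainder 4, so 3 more Tuesdays after the first → 4.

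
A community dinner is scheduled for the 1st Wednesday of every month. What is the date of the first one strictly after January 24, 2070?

January 2070 starts on a Wednesday, so its 1st Wednesday is January 1, 2070.
That is not after January 24, 2070, so look at February 2070.
February 2070 starts on a Saturday, so its 1st Wednesday is February 5, 2070 (4 days in).

February 5, 2070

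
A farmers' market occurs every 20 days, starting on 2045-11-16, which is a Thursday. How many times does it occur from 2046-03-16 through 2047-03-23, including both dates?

Occurrences land 20·i days after 2045-11-16 for i = 0, 1, 2, …
2046-03-16 is 120 days after the start; 120 ÷ 20 = 6 remainder 0. First occurrence in the window: #7 on 2046-03-16 (6×20 = 120 days in).
2047-03-23 is 492 days after the start; 492 ÷ 20 = 24 remainder 12. Last occurrence in the window: #25 on 2047-03-11.
Occurrences #7 through #25: 19 in total.

19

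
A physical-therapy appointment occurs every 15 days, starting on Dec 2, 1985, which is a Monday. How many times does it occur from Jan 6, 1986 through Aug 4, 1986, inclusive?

Occurrences land 15·i days after Dec 2, 1985 for i = 0, 1, 2, …
Jan 6, 1986 is 35 days after the start; 35 ÷ 15 = 2 remainder 5; since the remainder is 5, round up to i = 3. First occurrence in the window: #4 on Jan 16, 1986 (3×15 = 45 days in).
Aug 4, 1986 is 245 days after the start; 245 ÷ 15 = 16 remainder 5. Last occurrence in the window: #17 on Jul 30, 1986.
Occurrences #4 through #17: 14 in total.

14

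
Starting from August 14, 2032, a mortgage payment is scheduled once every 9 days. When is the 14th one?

December 9, 2032

The 14th occurrence is 13 intervals after the first: 13 × 9 = 117 days after August 14, 2032.
August has 31 days — 17 days to the end of August leaves 100.
September has 30 days (70 left).
October has 31 days (39 left).
November has 30 days (9 left).
9 days into December → December 9, 2032.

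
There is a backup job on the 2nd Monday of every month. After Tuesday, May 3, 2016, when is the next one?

May 9, 2016

May 2016 starts on a Sunday; its first Monday is the 2nd, so the 2nd Monday is the 9th — May 9, 2016.
May 9, 2016 is after May 3, 2016, so that is the next one.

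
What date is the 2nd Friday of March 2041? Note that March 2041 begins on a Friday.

March 2041 begins on a Friday, so the first Friday is March 1.
The 2nd Friday is 1 weeks later: 1 + 7 = 8.

2041-03-08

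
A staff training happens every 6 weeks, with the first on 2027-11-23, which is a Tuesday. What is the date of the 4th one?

The 4th occurrence is 3 intervals after the first: 3 × 42 = 126 days after 2027-11-23.
November has 30 days — 7 days to the end of November leaves 119.
December has 31 days (88 left).
January has 31 days (57 left).
February has 29 days (28 left).
28 days into March → 2028-03-28.

2028-03-28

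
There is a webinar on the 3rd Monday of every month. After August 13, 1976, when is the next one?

August 16, 1976

August 1976 starts on a Sunday; its first Monday is the 2nd, so the 3rd Monday is the 16th — August 16, 1976.
August 16, 1976 is after August 13, 1976, so that is the next one.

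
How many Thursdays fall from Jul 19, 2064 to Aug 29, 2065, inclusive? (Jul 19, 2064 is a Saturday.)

58

Jul 19, 2064 is a Saturday; the first Thursday on or after it is Jul 24, 2064 (5 days later).
From Jul 24, 2064 to Aug 29, 2065: 160 + 241 = 401 days (rest of 2064, to Aug 29, 2065 in 2065).
401 ÷ 7 = 57 full weeks with remainder 2, so 57 more Thursdays after the first → 58.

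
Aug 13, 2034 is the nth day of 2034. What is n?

225

Days in months before Aug: 31 + 28 + 31 + 30 + 31 + 30 + 31 = 212.
Plus 13 days into Aug → day 225.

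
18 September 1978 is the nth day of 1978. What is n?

261

Days in months before September: 31 + 28 + 31 + 30 + 31 + 30 + 31 + 31 = 243.
Plus 18 days into September → day 261.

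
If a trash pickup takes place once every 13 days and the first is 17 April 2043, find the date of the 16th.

The 16th occurrence is 15 intervals after the first: 15 × 13 = 195 days after 17 April 2043.
April has 30 days — 13 days to the end of April leaves 182.
May has 31 days (151 left).
June has 30 days (121 left).
July has 31 days (90 left).
August has 31 days (59 left).
September has 30 days (29 left).
29 days into October → 29 October 2043.

29 October 2043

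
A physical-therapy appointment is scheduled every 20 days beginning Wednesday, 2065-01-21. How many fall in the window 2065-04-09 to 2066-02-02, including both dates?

15

Occurrences land 20·i days after 2065-01-21 for i = 0, 1, 2, …
2065-04-09 is 78 days after the start; 78 ÷ 20 = 3 remainder 18; since the remainder is 18, round up to i = 4. First occurrence in the window: #5 on 2065-04-11 (4×20 = 80 days in).
2066-02-02 is 377 days after the start; 377 ÷ 20 = 18 remainder 17. Last occurrence in the window: #19 on 2066-01-16.
Occurrences #5 through #19: 15 in total.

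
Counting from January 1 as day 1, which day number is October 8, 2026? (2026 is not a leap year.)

281

Days in months before October: 31 + 28 + 31 + 30 + 31 + 30 + 31 + 31 + 30 = 273.
Plus 8 days into October → day 281.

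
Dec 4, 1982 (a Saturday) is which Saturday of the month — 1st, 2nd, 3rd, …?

Day 4 falls in week ⌈4/7⌉ of the month.
Days 1–7 hold the 1st Saturday, 8–14 the 2nd, 15–21 the 3rd, 22–28 the 4th, 29–31 the 5th.
4 is in the range for the 1st.

1st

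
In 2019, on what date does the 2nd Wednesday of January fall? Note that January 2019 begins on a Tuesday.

January 2019 begins on a Tuesday, so the first Wednesday is January 2 (1 day later).
The 2nd Wednesday is 1 weeks later: 2 + 7 = 9.

9 January 2019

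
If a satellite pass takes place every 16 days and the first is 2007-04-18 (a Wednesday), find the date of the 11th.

2007-09-25

The 11th occurrence is 10 intervals after the first: 10 × 16 = 160 days after 2007-04-18.
April has 30 days — 12 days to the end of April leaves 148.
May has 31 days (117 left).
June has 30 days (87 left).
July has 31 days (56 left).
August has 31 days (25 left).
25 days into September → 2007-09-25.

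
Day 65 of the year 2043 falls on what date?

January has 31 days (65 − 31 = 34 remain).
February has 28 days (34 − 28 = 6 remain).
6 into March → March 6.

2043-03-06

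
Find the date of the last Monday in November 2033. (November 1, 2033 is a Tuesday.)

November 28, 2033

November 2033 begins on a Tuesday, so the first Monday is November 7 (6 days later).
November 2033 has 30 days. Adding weeks: 7, 14, 21, 28 — the last one ≤ 30 is the 28th.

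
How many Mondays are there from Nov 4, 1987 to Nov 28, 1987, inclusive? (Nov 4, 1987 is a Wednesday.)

3

Nov 4, 1987 is a Wednesday; the first Monday on or after it is Nov 9, 1987 (5 days later).
From Nov 9, 1987 to Nov 28, 1987 is 28 − 9 = 19 days.
19 ÷ 7 = 2 full weeks with remainder 5, so 2 more Mondays after the first → 3.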